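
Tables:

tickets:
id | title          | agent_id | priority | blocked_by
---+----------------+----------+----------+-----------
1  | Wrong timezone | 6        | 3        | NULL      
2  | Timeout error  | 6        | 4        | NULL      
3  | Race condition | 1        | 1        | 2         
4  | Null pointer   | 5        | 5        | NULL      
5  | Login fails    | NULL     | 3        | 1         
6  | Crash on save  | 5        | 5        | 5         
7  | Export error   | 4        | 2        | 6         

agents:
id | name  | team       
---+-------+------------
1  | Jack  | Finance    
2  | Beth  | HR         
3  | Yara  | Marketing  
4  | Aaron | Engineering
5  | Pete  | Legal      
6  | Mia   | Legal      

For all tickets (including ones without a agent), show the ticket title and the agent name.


LEFT JOIN keeps every row from tickets (the left table); where agent_id has no match in agents, the agent columns become NULL. Walk through each ticket:
  - ticket 1 (Wrong timezone): agent_id=6 -> matches Mia
  - ticket 2 (Timeout error): agent_id=6 -> matches Mia
  - ticket 3 (Race condition): agent_id=1 -> matches Jack
  - ticket 4 (Null pointer): agent_id=5 -> matches Pete
  - ticket 5 (Login fails): agent_id=NULL, no match -> kept with NULL
  - ticket 6 (Crash on save): agent_id=5 -> matches Pete
  - ticket 7 (Export error): agent_id=4 -> matches Aaron
All 7 rows appear; 1 has NULL agent.

SQL:
SELECT a.title, b.name AS agent
FROM tickets a
LEFT JOIN agents b ON a.agent_id = b.id

Result:
title          | agent
---------------+------
Wrong timezone | Mia  
Timeout error  | Mia  
Race condition | Jack 
Null pointer   | Pete 
Login fails    | NULL 
Crash on save  | Pete 
Export error   | Aaron


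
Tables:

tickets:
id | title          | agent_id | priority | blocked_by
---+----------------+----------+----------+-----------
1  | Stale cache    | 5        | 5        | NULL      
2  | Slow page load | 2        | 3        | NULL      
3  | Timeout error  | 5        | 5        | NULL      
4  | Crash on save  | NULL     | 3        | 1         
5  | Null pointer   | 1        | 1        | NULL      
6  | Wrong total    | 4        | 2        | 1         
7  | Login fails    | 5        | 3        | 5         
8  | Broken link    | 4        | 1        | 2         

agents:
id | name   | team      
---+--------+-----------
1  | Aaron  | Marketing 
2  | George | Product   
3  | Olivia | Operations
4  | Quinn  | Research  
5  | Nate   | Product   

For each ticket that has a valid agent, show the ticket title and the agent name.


INNER JOIN keeps only tickets rows whose agent_id matches an id in agents. Walk through each ticket:
  - ticket 1 (Stale cache): agent_id=5 -> matches Nate
  - ticket 2 (Slow page load): agent_id=2 -> matches George
  - ticket 3 (Timeout error): agent_id=5 -> matches Nate
  - ticket 4 (Crash on save): agent_id=NULL, no match -> dropped
  - ticket 5 (Null pointer): agent_id=1 -> matches Aaron
  - ticket 6 (Wrong total): agent_id=4 -> matches Quinn
  - ticket 7 (Login fails): agent_id=5 -> matches Nate
  - ticket 8 (Broken link): agent_id=4 -> matches Quinn
So 1 of 8 rows is dropped.

SQL:
SELECT a.title, b.name AS agent
FROM tickets a
INNER JOIN agents b ON a.agent_id = b.id

Result:
title          | agent 
---------------+-------
Stale cache    | Nate  
Slow page load | George
Timeout error  | Nate  
Null pointer   | Aaron 
Wrong total    | Quinn 
Login fails    | Nate  
Broken link    | Quinn 


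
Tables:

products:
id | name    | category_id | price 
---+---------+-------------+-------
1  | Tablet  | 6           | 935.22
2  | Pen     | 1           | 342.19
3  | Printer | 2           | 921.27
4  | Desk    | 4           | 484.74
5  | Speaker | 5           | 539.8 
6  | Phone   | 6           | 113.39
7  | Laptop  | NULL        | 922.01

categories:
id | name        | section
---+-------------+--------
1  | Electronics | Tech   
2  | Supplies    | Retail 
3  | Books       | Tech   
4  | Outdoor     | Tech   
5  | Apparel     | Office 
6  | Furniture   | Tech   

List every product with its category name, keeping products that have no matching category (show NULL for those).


LEFT JOIN keeps every row from products (the left table); where category_id has no match in categories, the category columns become NULL. Walk through each product:
  - product 1 (Tablet): category_id=6 -> matches Furniture
  - product 2 (Pen): category_id=1 -> matches Electronics
  - product 3 (Printer): category_id=2 -> matches Supplies
  - product 4 (Desk): category_id=4 -> matches Outdoor
  - product 5 (Speaker): category_id=5 -> matches Apparel
  - product 6 (Phone): category_id=6 -> matches Furniture
  - product 7 (Laptop): category_id=NULL, no match -> kept with NULL
All 7 rows appear; 1 has NULL category.

SQL:
SELECT a.name, b.name AS category
FROM products a
LEFT JOIN categories b ON a.category_id = b.id

Result:
name    | category   
--------+------------
Tablet  | Furniture  
Pen     | Electronics
Printer | Supplies   
Desk    | Outdoor    
Speaker | Apparel    
Phone   | Furniture  
Laptop  | NULL       


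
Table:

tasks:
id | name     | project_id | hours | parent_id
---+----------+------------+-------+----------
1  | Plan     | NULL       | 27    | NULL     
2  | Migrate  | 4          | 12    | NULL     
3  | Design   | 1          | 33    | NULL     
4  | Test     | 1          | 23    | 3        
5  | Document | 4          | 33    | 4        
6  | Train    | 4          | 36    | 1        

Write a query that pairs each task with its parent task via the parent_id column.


This is a self-join: tasks is joined to a second copy of itself, matching each row's parent_id to another row's id. Use LEFT JOIN so rows with parent_id=NULL are kept.
  - task 1 (Plan): parent_id=NULL -> NULL
  - task 2 (Migrate): parent_id=NULL -> NULL
  - task 3 (Design): parent_id=NULL -> NULL
  - task 4 (Test): parent_id=3 -> Design
  - task 5 (Document): parent_id=4 -> Test
  - task 6 (Train): parent_id=1 -> Plan

SQL:
SELECT a.name AS item, b.name AS parent
FROM tasks a
LEFT JOIN tasks b ON a.parent_id = b.id

Result:
item     | parent
---------+-------
Plan     | NULL  
Migrate  | NULL  
Design   | NULL  
Test     | Design
Document | Test  
Train    | Plan  


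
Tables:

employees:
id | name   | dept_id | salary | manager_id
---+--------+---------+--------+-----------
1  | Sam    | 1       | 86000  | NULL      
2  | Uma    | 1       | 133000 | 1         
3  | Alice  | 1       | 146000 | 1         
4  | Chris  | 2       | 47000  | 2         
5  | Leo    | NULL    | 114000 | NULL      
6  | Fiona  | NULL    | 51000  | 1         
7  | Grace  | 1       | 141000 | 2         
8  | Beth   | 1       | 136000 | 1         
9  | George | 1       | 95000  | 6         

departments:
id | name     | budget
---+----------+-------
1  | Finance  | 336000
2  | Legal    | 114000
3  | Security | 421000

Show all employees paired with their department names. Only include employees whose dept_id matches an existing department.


INNER JOIN keeps only employees rows whose dept_id matches an id in departments. Walk through each employee:
  - employee 1 (Sam): dept_id=1 -> matches Finance
  - employee 2 (Uma): dept_id=1 -> matches Finance
  - employee 3 (Alice): dept_id=1 -> matches Finance
  - employee 4 (Chris): dept_id=2 -> matches Legal
  - employee 5 (Leo): dept_id=NULL, no match -> dropped
  - employee 6 (Fiona): dept_id=NULL, no match -> dropped
  - employee 7 (Grace): dept_id=1 -> matches Finance
  - employee 8 (Beth): dept_id=1 -> matches Finance
  - employee 9 (George): dept_id=1 -> matches Finance
So 2 of 9 rows are dropped.

SQL:
SELECT a.name, b.name AS department
FROM employees a
INNER JOIN departments b ON a.dept_id = b.id

Result:
name   | department
-------+-----------
Sam    | Finance   
Uma    | Finance   
Alice  | Finance   
Chris  | Legal     
Grace  | Finance   
Beth   | Finance   
George | Finance   


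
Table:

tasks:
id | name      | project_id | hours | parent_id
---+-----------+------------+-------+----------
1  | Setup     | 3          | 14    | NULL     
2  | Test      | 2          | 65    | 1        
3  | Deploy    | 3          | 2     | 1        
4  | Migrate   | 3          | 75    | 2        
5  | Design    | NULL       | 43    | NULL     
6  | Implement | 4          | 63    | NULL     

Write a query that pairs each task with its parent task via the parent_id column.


This is a self-join: tasks is joined to a second copy of itself, matching each row's parent_id to another row's id. Use LEFT JOIN so rows with parent_id=NULL are kept.
  - task 1 (Setup): parent_id=NULL -> NULL
  - task 2 (Test): parent_id=1 -> Setup
  - task 3 (Deploy): parent_id=1 -> Setup
  - task 4 (Migrate): parent_id=2 -> Test
  - task 5 (Design): parent_id=NULL -> NULL
  - task 6 (Implement): parent_id=NULL -> NULL

SQL:
SELECT a.name AS item, b.name AS parent
FROM tasks a
LEFT JOIN tasks b ON a.parent_id = b.id

Result:
item      | parent
----------+-------
Setup     | NULL  
Test      | Setup 
Deploy    | Setup 
Migrate   | Test  
Design    | NULL  
Implement | NULL  


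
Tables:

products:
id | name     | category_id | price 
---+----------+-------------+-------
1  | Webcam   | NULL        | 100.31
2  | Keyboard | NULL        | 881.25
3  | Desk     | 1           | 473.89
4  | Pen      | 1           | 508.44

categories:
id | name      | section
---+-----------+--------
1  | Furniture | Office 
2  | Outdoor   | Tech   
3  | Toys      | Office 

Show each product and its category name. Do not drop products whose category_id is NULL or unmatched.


LEFT JOIN keeps every row from products (the left table); where category_id has no match in categories, the category columns become NULL. Walk through each product:
  - product 1 (Webcam): category_id=NULL, no match -> kept with NULL
  - product 2 (Keyboard): category_id=NULL, no match -> kept with NULL
  - product 3 (Desk): category_id=1 -> matches Furniture
  - product 4 (Pen): category_id=1 -> matches Furniture
All 4 rows appear; 2 have NULL category.

SQL:
SELECT a.name, b.name AS category
FROM products a
LEFT JOIN categories b ON a.category_id = b.id

Result:
name     | category 
---------+----------
Webcam   | NULL     
Keyboard | NULL     
Desk     | Furniture
Pen      | Furniture


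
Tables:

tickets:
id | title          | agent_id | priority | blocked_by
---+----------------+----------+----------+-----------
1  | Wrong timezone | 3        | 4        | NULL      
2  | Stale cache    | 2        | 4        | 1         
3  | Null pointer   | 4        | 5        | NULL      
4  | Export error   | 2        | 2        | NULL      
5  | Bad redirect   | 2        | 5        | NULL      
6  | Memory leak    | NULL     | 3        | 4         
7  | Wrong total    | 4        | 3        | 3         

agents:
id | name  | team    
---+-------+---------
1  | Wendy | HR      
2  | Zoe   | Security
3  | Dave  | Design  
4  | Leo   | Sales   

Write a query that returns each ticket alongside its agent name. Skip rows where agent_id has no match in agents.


INNER JOIN keeps only tickets rows whose agent_id matches an id in agents. Walk through each ticket:
  - ticket 1 (Wrong timezone): agent_id=3 -> matches Dave
  - ticket 2 (Stale cache): agent_id=2 -> matches Zoe
  - ticket 3 (Null pointer): agent_id=4 -> matches Leo
  - ticket 4 (Export error): agent_id=2 -> matches Zoe
  - ticket 5 (Bad redirect): agent_id=2 -> matches Zoe
  - ticket 6 (Memory leak): agent_id=NULL, no match -> dropped
  - ticket 7 (Wrong total): agent_id=4 -> matches Leo
So 1 of 7 rows is dropped.

SQL:
SELECT a.title, b.name AS agent
FROM tickets a
INNER JOIN agents b ON a.agent_id = b.id

Result:
title          | agent
---------------+------
Wrong timezone | Dave 
Stale cache    | Zoe  
Null pointer   | Leo  
Export error   | Zoe  
Bad redirect   | Zoe  
Wrong total    | Leo  


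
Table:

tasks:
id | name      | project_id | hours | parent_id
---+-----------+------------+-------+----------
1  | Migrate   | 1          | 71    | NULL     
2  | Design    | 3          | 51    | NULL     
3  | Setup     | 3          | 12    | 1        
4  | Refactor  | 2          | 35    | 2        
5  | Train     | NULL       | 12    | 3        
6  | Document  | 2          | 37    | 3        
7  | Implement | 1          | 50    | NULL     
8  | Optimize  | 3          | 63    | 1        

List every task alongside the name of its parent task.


This is a self-join: tasks is joined to a second copy of itself, matching each row's parent_id to another row's id. Use LEFT JOIN so rows with parent_id=NULL are kept.
  - task 1 (Migrate): parent_id=NULL -> NULL
  - task 2 (Design): parent_id=NULL -> NULL
  - task 3 (Setup): parent_id=1 -> Migrate
  - task 4 (Refactor): parent_id=2 -> Design
  - task 5 (Train): parent_id=3 -> Setup
  - task 6 (Document): parent_id=3 -> Setup
  - task 7 (Implement): parent_id=NULL -> NULL
  - task 8 (Optimize): parent_id=1 -> Migrate

SQL:
SELECT a.name AS item, b.name AS parent
FROM tasks a
LEFT JOIN tasks b ON a.parent_id = b.id

Result:
item      | parent 
----------+--------
Migrate   | NULL   
Design    | NULL   
Setup     | Migrate
Refactor  | Design 
Train     | Setup  
Document  | Setup  
Implement | NULL   
Optimize  | Migrate


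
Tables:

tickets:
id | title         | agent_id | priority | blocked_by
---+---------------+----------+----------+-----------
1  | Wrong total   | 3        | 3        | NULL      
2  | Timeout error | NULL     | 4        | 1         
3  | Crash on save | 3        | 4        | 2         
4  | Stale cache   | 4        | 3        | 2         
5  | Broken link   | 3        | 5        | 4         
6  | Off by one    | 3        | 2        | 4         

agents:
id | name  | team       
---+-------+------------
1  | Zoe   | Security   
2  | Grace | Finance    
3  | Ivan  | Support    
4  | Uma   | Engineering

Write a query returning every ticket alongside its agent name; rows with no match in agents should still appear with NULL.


LEFT JOIN keeps every row from tickets (the left table); where agent_id has no match in agents, the agent columns become NULL. Walk through each ticket:
  - ticket 1 (Wrong total): agent_id=3 -> matches Ivan
  - ticket 2 (Timeout error): agent_id=NULL, no match -> kept with NULL
  - ticket 3 (Crash on save): agent_id=3 -> matches Ivan
  - ticket 4 (Stale cache): agent_id=4 -> matches Uma
  - ticket 5 (Broken link): agent_id=3 -> matches Ivan
  - ticket 6 (Off by one): agent_id=3 -> matches Ivan
All 6 rows appear; 1 has NULL agent.

SQL:
SELECT a.title, b.name AS agent
FROM tickets a
LEFT JOIN agents b ON a.agent_id = b.id

Result:
title         | agent
--------------+------
Wrong total   | Ivan 
Timeout error | NULL 
Crash on save | Ivan 
Stale cache   | Uma  
Broken link   | Ivan 
Off by one    | Ivan 


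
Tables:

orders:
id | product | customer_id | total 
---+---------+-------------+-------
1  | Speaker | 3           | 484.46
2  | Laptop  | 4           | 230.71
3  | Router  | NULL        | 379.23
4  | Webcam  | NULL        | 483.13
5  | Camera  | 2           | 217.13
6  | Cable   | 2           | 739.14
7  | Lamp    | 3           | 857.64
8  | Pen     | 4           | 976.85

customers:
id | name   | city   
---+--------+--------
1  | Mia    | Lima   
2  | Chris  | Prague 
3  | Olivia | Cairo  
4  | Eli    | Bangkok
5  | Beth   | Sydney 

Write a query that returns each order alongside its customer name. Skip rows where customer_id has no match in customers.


INNER JOIN keeps only orders rows whose customer_id matches an id in customers. Walk through each order:
  - order 1 (Speaker): customer_id=3 -> matches Olivia
  - order 2 (Laptop): customer_id=4 -> matches Eli
  - order 3 (Router): customer_id=NULL, no match -> dropped
  - order 4 (Webcam): customer_id=NULL, no match -> dropped
  - order 5 (Camera): customer_id=2 -> matches Chris
  - order 6 (Cable): customer_id=2 -> matches Chris
  - order 7 (Lamp): customer_id=3 -> matches Olivia
  - order 8 (Pen): customer_id=4 -> matches Eli
So 2 of 8 rows are dropped.

SQL:
SELECT a.product, b.name AS customer
FROM orders a
INNER JOIN customers b ON a.customer_id = b.id

Result:
product | customer
--------+---------
Speaker | Olivia  
Laptop  | Eli     
Camera  | Chris   
Cable   | Chris   
Lamp    | Olivia  
Pen     | Eli     


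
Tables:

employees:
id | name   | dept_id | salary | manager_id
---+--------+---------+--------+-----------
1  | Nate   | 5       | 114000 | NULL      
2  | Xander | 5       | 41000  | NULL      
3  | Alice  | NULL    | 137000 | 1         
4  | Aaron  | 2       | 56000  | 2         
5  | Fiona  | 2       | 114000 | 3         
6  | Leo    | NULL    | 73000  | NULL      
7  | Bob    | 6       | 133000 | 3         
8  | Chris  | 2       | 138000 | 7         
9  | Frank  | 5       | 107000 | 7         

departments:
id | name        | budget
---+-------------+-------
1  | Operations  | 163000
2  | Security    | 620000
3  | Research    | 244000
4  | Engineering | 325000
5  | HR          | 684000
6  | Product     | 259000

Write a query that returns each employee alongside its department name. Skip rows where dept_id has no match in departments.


INNER JOIN keeps only employees rows whose dept_id matches an id in departments. Walk through each employee:
  - employee 1 (Nate): dept_id=5 -> matches HR
  - employee 2 (Xander): dept_id=5 -> matches HR
  - employee 3 (Alice): dept_id=NULL, no match -> dropped
  - employee 4 (Aaron): dept_id=2 -> matches Security
  - employee 5 (Fiona): dept_id=2 -> matches Security
  - employee 6 (Leo): dept_id=NULL, no match -> dropped
  - employee 7 (Bob): dept_id=6 -> matches Product
  - employee 8 (Chris): dept_id=2 -> matches Security
  - employee 9 (Frank): dept_id=5 -> matches HR
So 2 of 9 rows are dropped.

SQL:
SELECT a.name, b.name AS department
FROM employees a
INNER JOIN departments b ON a.dept_id = b.id

Result:
name   | department
-------+-----------
Nate   | HR        
Xander | HR        
Aaron  | Security  
Fiona  | Security  
Bob    | Product   
Chris  | Security  
Frank  | HR        


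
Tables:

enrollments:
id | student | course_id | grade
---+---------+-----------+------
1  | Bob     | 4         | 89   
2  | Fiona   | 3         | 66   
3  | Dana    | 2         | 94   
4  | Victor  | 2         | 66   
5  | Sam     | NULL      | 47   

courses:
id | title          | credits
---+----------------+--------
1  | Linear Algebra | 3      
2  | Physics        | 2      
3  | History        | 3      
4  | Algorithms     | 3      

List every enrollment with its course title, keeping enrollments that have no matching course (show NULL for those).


LEFT JOIN keeps every row from enrollments (the left table); where course_id has no match in courses, the course columns become NULL. Walk through each enrollment:
  - enrollment 1 (Bob): course_id=4 -> matches Algorithms
  - enrollment 2 (Fiona): course_id=3 -> matches History
  - enrollment 3 (Dana): course_id=2 -> matches Physics
  - enrollment 4 (Victor): course_id=2 -> matches Physics
  - enrollment 5 (Sam): course_id=NULL, no match -> kept with NULL
All 5 rows appear; 1 has NULL course.

SQL:
SELECT a.student, b.title AS course
FROM enrollments a
LEFT JOIN courses b ON a.course_id = b.id

Result:
student | course    
--------+-----------
Bob     | Algorithms
Fiona   | History   
Dana    | Physics   
Victor  | Physics   
Sam     | NULL      


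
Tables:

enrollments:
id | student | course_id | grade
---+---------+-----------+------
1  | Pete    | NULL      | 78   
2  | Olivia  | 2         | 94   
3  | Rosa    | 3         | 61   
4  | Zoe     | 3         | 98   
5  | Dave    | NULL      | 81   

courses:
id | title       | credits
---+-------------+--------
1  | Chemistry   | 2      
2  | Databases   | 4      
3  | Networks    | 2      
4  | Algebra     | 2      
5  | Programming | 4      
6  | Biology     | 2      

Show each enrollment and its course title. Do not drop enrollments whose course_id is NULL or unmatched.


LEFT JOIN keeps every row from enrollments (the left table); where course_id has no match in courses, the course columns become NULL. Walk through each enrollment:
  - enrollment 1 (Pete): course_id=NULL, no match -> kept with NULL
  - enrollment 2 (Olivia): course_id=2 -> matches Databases
  - enrollment 3 (Rosa): course_id=3 -> matches Networks
  - enrollment 4 (Zoe): course_id=3 -> matches Networks
  - enrollment 5 (Dave): course_id=NULL, no match -> kept with NULL
All 5 rows appear; 2 have NULL course.

SQL:
SELECT a.student, b.title AS course
FROM enrollments a
LEFT JOIN courses b ON a.course_id = b.id

Result:
student | course   
--------+----------
Pete    | NULL     
Olivia  | Databases
Rosa    | Networks 
Zoe     | Networks 
Dave    | NULL     


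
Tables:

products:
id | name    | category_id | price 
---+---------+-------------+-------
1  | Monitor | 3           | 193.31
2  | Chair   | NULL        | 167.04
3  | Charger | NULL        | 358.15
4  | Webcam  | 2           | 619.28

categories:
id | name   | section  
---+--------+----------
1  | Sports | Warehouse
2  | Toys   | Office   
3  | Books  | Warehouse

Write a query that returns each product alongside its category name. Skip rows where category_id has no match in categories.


INNER JOIN keeps only products rows whose category_id matches an id in categories. Walk through each product:
  - product 1 (Monitor): category_id=3 -> matches Books
  - product 2 (Chair): category_id=NULL, no match -> dropped
  - product 3 (Charger): category_id=NULL, no match -> dropped
  - product 4 (Webcam): category_id=2 -> matches Toys
So 2 of 4 rows are dropped.

SQL:
SELECT a.name, b.name AS category
FROM products a
INNER JOIN categories b ON a.category_id = b.id

Result:
name    | category
--------+---------
Monitor | Books   
Webcam  | Toys    


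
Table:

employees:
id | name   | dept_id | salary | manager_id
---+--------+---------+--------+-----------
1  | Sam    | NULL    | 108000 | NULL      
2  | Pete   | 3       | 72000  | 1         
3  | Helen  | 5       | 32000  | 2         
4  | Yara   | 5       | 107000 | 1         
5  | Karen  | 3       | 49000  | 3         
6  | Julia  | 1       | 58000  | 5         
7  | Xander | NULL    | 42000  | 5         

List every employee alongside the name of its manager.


This is a self-join: employees is joined to a second copy of itself, matching each row's manager_id to another row's id. Use LEFT JOIN so rows with manager_id=NULL are kept.
  - employee 1 (Sam): manager_id=NULL -> NULL
  - employee 2 (Pete): manager_id=1 -> Sam
  - employee 3 (Helen): manager_id=2 -> Pete
  - employee 4 (Yara): manager_id=1 -> Sam
  - employee 5 (Karen): manager_id=3 -> Helen
  - employee 6 (Julia): manager_id=5 -> Karen
  - employee 7 (Xander): manager_id=5 -> Karen

SQL:
SELECT a.name AS item, b.name AS manager
FROM employees a
LEFT JOIN employees b ON a.manager_id = b.id

Result:
item   | manager
-------+--------
Sam    | NULL   
Pete   | Sam    
Helen  | Pete   
Yara   | Sam    
Karen  | Helen  
Julia  | Karen  
Xander | Karen  


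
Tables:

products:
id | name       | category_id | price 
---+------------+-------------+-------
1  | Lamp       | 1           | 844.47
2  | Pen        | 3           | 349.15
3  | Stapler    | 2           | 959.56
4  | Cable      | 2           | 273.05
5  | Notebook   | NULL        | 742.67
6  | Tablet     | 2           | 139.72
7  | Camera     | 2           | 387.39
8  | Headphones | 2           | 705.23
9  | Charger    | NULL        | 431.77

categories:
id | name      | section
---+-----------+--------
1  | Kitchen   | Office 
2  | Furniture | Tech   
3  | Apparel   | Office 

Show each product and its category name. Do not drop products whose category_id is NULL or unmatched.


LEFT JOIN keeps every row from products (the left table); where category_id has no match in categories, the category columns become NULL. Walk through each product:
  - product 1 (Lamp): category_id=1 -> matches Kitchen
  - product 2 (Pen): category_id=3 -> matches Apparel
  - product 3 (Stapler): category_id=2 -> matches Furniture
  - product 4 (Cable): category_id=2 -> matches Furniture
  - product 5 (Notebook): category_id=NULL, no match -> kept with NULL
  - product 6 (Tablet): category_id=2 -> matches Furniture
  - product 7 (Camera): category_id=2 -> matches Furniture
  - product 8 (Headphones): category_id=2 -> matches Furniture
  - product 9 (Charger): category_id=NULL, no match -> kept with NULL
All 9 rows appear; 2 have NULL category.

SQL:
SELECT a.name, b.name AS category
FROM products a
LEFT JOIN categories b ON a.category_id = b.id

Result:
name       | category 
-----------+----------
Lamp       | Kitchen  
Pen        | Apparel  
Stapler    | Furniture
Cable      | Furniture
Notebook   | NULL     
Tablet     | Furniture
Camera     | Furniture
Headphones | Furniture
Charger    | NULL     


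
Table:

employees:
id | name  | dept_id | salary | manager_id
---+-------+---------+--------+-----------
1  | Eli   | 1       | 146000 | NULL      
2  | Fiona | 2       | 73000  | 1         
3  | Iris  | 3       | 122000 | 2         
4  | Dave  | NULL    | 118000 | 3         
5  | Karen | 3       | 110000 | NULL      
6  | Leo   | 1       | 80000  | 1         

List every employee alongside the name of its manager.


This is a self-join: employees is joined to a second copy of itself, matching each row's manager_id to another row's id. Use LEFT JOIN so rows with manager_id=NULL are kept.
  - employee 1 (Eli): manager_id=NULL -> NULL
  - employee 2 (Fiona): manager_id=1 -> Eli
  - employee 3 (Iris): manager_id=2 -> Fiona
  - employee 4 (Dave): manager_id=3 -> Iris
  - employee 5 (Karen): manager_id=NULL -> NULL
  - employee 6 (Leo): manager_id=1 -> Eli

SQL:
SELECT a.name AS item, b.name AS manager
FROM employees a
LEFT JOIN employees b ON a.manager_id = b.id

Result:
item  | manager
------+--------
Eli   | NULL   
Fiona | Eli    
Iris  | Fiona  
Dave  | Iris   
Karen | NULL   
Leo   | Eli    


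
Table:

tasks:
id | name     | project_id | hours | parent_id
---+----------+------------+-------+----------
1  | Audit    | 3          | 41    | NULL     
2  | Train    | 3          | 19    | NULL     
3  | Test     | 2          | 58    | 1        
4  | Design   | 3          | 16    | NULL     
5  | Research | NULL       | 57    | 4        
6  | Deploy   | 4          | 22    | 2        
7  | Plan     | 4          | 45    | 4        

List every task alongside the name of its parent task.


This is a self-join: tasks is joined to a second copy of itself, matching each row's parent_id to another row's id. Use LEFT JOIN so rows with parent_id=NULL are kept.
  - task 1 (Audit): parent_id=NULL -> NULL
  - task 2 (Train): parent_id=NULL -> NULL
  - task 3 (Test): parent_id=1 -> Audit
  - task 4 (Design): parent_id=NULL -> NULL
  - task 5 (Research): parent_id=4 -> Design
  - task 6 (Deploy): parent_id=2 -> Train
  - task 7 (Plan): parent_id=4 -> Design

SQL:
SELECT a.name AS item, b.name AS parent
FROM tasks a
LEFT JOIN tasks b ON a.parent_id = b.id

Result:
item     | parent
---------+-------
Audit    | NULL  
Train    | NULL  
Test     | Audit 
Design   | NULL  
Research | Design
Deploy   | Train 
Plan     | Design


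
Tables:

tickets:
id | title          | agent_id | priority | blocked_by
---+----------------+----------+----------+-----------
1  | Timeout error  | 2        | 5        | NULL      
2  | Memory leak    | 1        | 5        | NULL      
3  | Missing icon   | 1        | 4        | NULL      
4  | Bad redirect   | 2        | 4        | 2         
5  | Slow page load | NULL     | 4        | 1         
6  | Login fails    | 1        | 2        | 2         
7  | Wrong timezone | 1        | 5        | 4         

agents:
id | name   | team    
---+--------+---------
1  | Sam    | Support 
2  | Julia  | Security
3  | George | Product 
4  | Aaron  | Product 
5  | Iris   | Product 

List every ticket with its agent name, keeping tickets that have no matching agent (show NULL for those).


LEFT JOIN keeps every row from tickets (the left table); where agent_id has no match in agents, the agent columns become NULL. Walk through each ticket:
  - ticket 1 (Timeout error): agent_id=2 -> matches Julia
  - ticket 2 (Memory leak): agent_id=1 -> matches Sam
  - ticket 3 (Missing icon): agent_id=1 -> matches Sam
  - ticket 4 (Bad redirect): agent_id=2 -> matches Julia
  - ticket 5 (Slow page load): agent_id=NULL, no match -> kept with NULL
  - ticket 6 (Login fails): agent_id=1 -> matches Sam
  - ticket 7 (Wrong timezone): agent_id=1 -> matches Sam
All 7 rows appear; 1 has NULL agent.

SQL:
SELECT a.title, b.name AS agent
FROM tickets a
LEFT JOIN agents b ON a.agent_id = b.id

Result:
title          | agent
---------------+------
Timeout error  | Julia
Memory leak    | Sam  
Missing icon   | Sam  
Bad redirect   | Julia
Slow page load | NULL 
Login fails    | Sam  
Wrong timezone | Sam  


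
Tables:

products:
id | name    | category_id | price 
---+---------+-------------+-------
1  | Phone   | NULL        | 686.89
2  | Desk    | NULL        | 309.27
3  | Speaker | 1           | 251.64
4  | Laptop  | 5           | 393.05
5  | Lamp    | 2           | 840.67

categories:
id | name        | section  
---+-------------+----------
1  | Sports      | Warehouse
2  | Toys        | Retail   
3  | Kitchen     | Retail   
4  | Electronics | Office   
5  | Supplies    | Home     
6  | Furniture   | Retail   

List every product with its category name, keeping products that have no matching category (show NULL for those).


LEFT JOIN keeps every row from products (the left table); where category_id has no match in categories, the category columns become NULL. Walk through each product:
  - product 1 (Phone): category_id=NULL, no match -> kept with NULL
  - product 2 (Desk): category_id=NULL, no match -> kept with NULL
  - product 3 (Speaker): category_id=1 -> matches Sports
  - product 4 (Laptop): category_id=5 -> matches Supplies
  - product 5 (Lamp): category_id=2 -> matches Toys
All 5 rows appear; 2 have NULL category.

SQL:
SELECT a.name, b.name AS category
FROM products a
LEFT JOIN categories b ON a.category_id = b.id

Result:
name    | category
--------+---------
Phone   | NULL    
Desk    | NULL    
Speaker | Sports  
Laptop  | Supplies
Lamp    | Toys    


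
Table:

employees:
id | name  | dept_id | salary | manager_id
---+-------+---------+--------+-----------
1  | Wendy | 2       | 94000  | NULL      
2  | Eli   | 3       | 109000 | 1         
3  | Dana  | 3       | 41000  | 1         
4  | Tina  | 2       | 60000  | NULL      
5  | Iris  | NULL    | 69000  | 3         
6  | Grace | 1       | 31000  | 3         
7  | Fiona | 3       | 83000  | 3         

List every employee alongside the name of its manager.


This is a self-join: employees is joined to a second copy of itself, matching each row's manager_id to another row's id. Use LEFT JOIN so rows with manager_id=NULL are kept.
  - employee 1 (Wendy): manager_id=NULL -> NULL
  - employee 2 (Eli): manager_id=1 -> Wendy
  - employee 3 (Dana): manager_id=1 -> Wendy
  - employee 4 (Tina): manager_id=NULL -> NULL
  - employee 5 (Iris): manager_id=3 -> Dana
  - employee 6 (Grace): manager_id=3 -> Dana
  - employee 7 (Fiona): manager_id=3 -> Dana

SQL:
SELECT a.name AS item, b.name AS manager
FROM employees a
LEFT JOIN employees b ON a.manager_id = b.id

Result:
item  | manager
------+--------
Wendy | NULL   
Eli   | Wendy  
Dana  | Wendy  
Tina  | NULL   
Iris  | Dana   
Grace | Dana   
Fiona | Dana   


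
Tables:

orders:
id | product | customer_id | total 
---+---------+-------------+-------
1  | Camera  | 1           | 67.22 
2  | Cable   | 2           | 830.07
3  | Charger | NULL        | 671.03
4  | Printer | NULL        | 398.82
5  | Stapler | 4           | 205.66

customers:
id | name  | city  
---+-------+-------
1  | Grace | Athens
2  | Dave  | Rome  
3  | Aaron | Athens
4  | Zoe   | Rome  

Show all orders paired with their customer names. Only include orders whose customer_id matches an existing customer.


INNER JOIN keeps only orders rows whose customer_id matches an id in customers. Walk through each order:
  - order 1 (Camera): customer_id=1 -> matches Grace
  - order 2 (Cable): customer_id=2 -> matches Dave
  - order 3 (Charger): customer_id=NULL, no match -> dropped
  - order 4 (Printer): customer_id=NULL, no match -> dropped
  - order 5 (Stapler): customer_id=4 -> matches Zoe
So 2 of 5 rows are dropped.

SQL:
SELECT a.product, b.name AS customer
FROM orders a
INNER JOIN customers b ON a.customer_id = b.id

Result:
product | customer
--------+---------
Camera  | Grace   
Cable   | Dave    
Stapler | Zoe     


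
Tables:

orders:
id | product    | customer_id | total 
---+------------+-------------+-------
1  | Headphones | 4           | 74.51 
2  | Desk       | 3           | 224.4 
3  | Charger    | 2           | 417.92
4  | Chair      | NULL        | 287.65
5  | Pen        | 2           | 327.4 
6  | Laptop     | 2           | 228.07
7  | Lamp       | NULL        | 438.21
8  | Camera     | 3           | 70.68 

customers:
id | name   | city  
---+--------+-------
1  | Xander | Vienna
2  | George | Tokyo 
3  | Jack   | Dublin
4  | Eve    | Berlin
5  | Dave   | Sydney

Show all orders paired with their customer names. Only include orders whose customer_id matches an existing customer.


INNER JOIN keeps only orders rows whose customer_id matches an id in customers. Walk through each order:
  - order 1 (Headphones): customer_id=4 -> matches Eve
  - order 2 (Desk): customer_id=3 -> matches Jack
  - order 3 (Charger): customer_id=2 -> matches George
  - order 4 (Chair): customer_id=NULL, no match -> dropped
  - order 5 (Pen): customer_id=2 -> matches George
  - order 6 (Laptop): customer_id=2 -> matches George
  - order 7 (Lamp): customer_id=NULL, no match -> dropped
  - order 8 (Camera): customer_id=3 -> matches Jack
So 2 of 8 rows are dropped.

SQL:
SELECT a.product, b.name AS customer
FROM orders a
INNER JOIN customers b ON a.customer_id = b.id

Result:
product    | customer
-----------+---------
Headphones | Eve     
Desk       | Jack    
Charger    | George  
Pen        | George  
Laptop     | George  
Camera     | Jack    


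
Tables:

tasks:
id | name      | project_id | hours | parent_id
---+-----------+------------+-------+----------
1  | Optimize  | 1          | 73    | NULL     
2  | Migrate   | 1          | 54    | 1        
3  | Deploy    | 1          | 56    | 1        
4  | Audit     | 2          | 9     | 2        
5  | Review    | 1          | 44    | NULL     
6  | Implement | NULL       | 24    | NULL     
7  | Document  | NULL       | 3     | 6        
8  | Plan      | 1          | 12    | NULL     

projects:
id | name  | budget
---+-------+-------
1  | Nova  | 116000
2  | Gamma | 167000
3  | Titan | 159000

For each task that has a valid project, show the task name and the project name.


INNER JOIN keeps only tasks rows whose project_id matches an id in projects. Walk through each task:
  - task 1 (Optimize): project_id=1 -> matches Nova
  - task 2 (Migrate): project_id=1 -> matches Nova
  - task 3 (Deploy): project_id=1 -> matches Nova
  - task 4 (Audit): project_id=2 -> matches Gamma
  - task 5 (Review): project_id=1 -> matches Nova
  - task 6 (Implement): project_id=NULL, no match -> dropped
  - task 7 (Document): project_id=NULL, no match -> dropped
  - task 8 (Plan): project_id=1 -> matches Nova
So 2 of 8 rows are dropped.

SQL:
SELECT a.name, b.name AS project
FROM tasks a
INNER JOIN projects b ON a.project_id = b.id

Result:
name     | project
---------+--------
Optimize | Nova   
Migrate  | Nova   
Deploy   | Nova   
Audit    | Gamma  
Review   | Nova   
Plan     | Nova   


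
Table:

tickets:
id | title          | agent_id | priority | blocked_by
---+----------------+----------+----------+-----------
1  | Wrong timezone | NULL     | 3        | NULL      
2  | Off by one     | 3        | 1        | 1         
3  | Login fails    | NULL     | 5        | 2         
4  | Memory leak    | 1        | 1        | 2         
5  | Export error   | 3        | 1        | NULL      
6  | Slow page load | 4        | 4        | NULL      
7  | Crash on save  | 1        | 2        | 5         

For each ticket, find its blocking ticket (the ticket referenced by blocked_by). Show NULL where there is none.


This is a self-join: tickets is joined to a second copy of itself, matching each row's blocked_by to another row's id. Use LEFT JOIN so rows with blocked_by=NULL are kept.
  - ticket 1 (Wrong timezone): blocked_by=NULL -> NULL
  - ticket 2 (Off by one): blocked_by=1 -> Wrong timezone
  - ticket 3 (Login fails): blocked_by=2 -> Off by one
  - ticket 4 (Memory leak): blocked_by=2 -> Off by one
  - ticket 5 (Export error): blocked_by=NULL -> NULL
  - ticket 6 (Slow page load): blocked_by=NULL -> NULL
  - ticket 7 (Crash on save): blocked_by=5 -> Export error

SQL:
SELECT a.title AS item, b.title AS blocked_by
FROM tickets a
LEFT JOIN tickets b ON a.blocked_by = b.id

Result:
item           | blocked_by    
---------------+---------------
Wrong timezone | NULL          
Off by one     | Wrong timezone
Login fails    | Off by one    
Memory leak    | Off by one    
Export error   | NULL          
Slow page load | NULL          
Crash on save  | Export error  


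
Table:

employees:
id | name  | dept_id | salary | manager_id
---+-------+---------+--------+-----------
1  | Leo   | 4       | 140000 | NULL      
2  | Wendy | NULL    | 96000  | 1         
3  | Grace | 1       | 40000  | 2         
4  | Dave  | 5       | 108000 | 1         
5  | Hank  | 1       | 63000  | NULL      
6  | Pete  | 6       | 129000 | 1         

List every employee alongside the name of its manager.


This is a self-join: employees is joined to a second copy of itself, matching each row's manager_id to another row's id. Use LEFT JOIN so rows with manager_id=NULL are kept.
  - employee 1 (Leo): manager_id=NULL -> NULL
  - employee 2 (Wendy): manager_id=1 -> Leo
  - employee 3 (Grace): manager_id=2 -> Wendy
  - employee 4 (Dave): manager_id=1 -> Leo
  - employee 5 (Hank): manager_id=NULL -> NULL
  - employee 6 (Pete): manager_id=1 -> Leo

SQL:
SELECT a.name AS item, b.name AS manager
FROM employees a
LEFT JOIN employees b ON a.manager_id = b.id

Result:
item  | manager
------+--------
Leo   | NULL   
Wendy | Leo    
Grace | Wendy  
Dave  | Leo    
Hank  | NULL   
Pete  | Leo    


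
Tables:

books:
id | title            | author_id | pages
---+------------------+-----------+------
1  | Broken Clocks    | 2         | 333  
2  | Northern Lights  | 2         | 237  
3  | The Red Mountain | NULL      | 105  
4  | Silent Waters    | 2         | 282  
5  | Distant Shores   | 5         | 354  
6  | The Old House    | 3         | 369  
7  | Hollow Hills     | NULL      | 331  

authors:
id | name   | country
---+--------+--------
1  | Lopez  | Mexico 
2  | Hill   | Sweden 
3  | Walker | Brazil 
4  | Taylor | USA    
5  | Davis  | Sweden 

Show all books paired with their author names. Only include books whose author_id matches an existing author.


INNER JOIN keeps only books rows whose author_id matches an id in authors. Walk through each book:
  - book 1 (Broken Clocks): author_id=2 -> matches Hill
  - book 2 (Northern Lights): author_id=2 -> matches Hill
  - book 3 (The Red Mountain): author_id=NULL, no match -> dropped
  - book 4 (Silent Waters): author_id=2 -> matches Hill
  - book 5 (Distant Shores): author_id=5 -> matches Davis
  - book 6 (The Old House): author_id=3 -> matches Walker
  - book 7 (Hollow Hills): author_id=NULL, no match -> dropped
So 2 of 7 rows are dropped.

SQL:
SELECT a.title, b.name AS author
FROM books a
INNER JOIN authors b ON a.author_id = b.id

Result:
title           | author
----------------+-------
Broken Clocks   | Hill  
Northern Lights | Hill  
Silent Waters   | Hill  
Distant Shores  | Davis 
The Old House   | Walker


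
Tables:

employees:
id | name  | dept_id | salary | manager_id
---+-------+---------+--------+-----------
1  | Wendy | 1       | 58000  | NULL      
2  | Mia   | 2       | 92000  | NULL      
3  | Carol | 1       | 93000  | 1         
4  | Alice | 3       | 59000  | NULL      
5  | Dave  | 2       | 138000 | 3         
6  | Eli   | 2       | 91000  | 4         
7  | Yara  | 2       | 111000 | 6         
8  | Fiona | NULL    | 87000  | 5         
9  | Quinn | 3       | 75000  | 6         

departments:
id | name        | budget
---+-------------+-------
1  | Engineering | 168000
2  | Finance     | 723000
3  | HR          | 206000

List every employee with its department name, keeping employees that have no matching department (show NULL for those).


LEFT JOIN keeps every row from employees (the left table); where dept_id has no match in departments, the department columns become NULL. Walk through each employee:
  - employee 1 (Wendy): dept_id=1 -> matches Engineering
  - employee 2 (Mia): dept_id=2 -> matches Finance
  - employee 3 (Carol): dept_id=1 -> matches Engineering
  - employee 4 (Alice): dept_id=3 -> matches HR
  - employee 5 (Dave): dept_id=2 -> matches Finance
  - employee 6 (Eli): dept_id=2 -> matches Finance
  - employee 7 (Yara): dept_id=2 -> matches Finance
  - employee 8 (Fiona): dept_id=NULL, no match -> kept with NULL
  - employee 9 (Quinn): dept_id=3 -> matches HR
All 9 rows appear; 1 has NULL department.

SQL:
SELECT a.name, b.name AS department
FROM employees a
LEFT JOIN departments b ON a.dept_id = b.id

Result:
name  | department 
------+------------
Wendy | Engineering
Mia   | Finance    
Carol | Engineering
Alice | HR         
Dave  | Finance    
Eli   | Finance    
Yara  | Finance    
Fiona | NULL       
Quinn | HR         
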